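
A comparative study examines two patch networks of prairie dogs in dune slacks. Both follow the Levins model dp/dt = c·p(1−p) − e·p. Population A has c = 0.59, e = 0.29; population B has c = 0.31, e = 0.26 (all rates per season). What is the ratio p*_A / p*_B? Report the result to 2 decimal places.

A: p*_A = 1 − 0.29/0.59 = 0.5085.
B: p*_B = 1 − 0.26/0.31 = 0.1613.
p*_A / p*_B = 0.5085/0.1613 = 3.1525.

3.15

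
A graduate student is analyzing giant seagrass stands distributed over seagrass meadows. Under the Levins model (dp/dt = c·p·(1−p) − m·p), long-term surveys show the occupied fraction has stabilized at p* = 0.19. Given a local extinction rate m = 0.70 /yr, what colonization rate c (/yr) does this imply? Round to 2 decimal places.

0.86

At equilibrium c(1−p*) = m, so c = m/(1−p*).
c = 0.70/(1 − 0.19) = 0.70/0.8100 = 0.8642.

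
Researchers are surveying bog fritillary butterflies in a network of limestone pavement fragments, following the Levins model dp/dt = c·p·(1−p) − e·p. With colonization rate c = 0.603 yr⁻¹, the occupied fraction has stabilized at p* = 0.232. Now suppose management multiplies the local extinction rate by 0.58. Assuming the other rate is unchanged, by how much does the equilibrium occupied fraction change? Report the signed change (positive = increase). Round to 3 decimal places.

Balance c(1−p*) = e gives e = 0.603×(1 − 0.23200) = 0.46310.
New p* = 1 − e/c = 1 − 0.26860/0.60300 = 0.55456.
Δp* = 0.55456 − 0.23200 = +0.32256.

0.323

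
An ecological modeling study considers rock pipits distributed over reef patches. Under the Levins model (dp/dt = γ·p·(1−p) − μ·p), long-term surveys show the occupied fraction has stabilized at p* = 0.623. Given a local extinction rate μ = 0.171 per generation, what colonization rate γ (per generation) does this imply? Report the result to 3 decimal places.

0.454

At equilibrium γ(1−p*) = μ, so γ = μ/(1−p*).
γ = 0.171/(1 − 0.623) = 0.171/0.3770 = 0.4536.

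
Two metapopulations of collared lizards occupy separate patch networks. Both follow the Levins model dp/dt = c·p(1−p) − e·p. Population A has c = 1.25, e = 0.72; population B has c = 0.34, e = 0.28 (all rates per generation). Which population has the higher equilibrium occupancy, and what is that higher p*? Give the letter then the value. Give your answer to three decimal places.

A: p*_A = 1 − 0.72/1.25 = 0.4240.
B: p*_B = 1 − 0.28/0.34 = 0.1765.
A is higher at 0.4240.

A, 0.424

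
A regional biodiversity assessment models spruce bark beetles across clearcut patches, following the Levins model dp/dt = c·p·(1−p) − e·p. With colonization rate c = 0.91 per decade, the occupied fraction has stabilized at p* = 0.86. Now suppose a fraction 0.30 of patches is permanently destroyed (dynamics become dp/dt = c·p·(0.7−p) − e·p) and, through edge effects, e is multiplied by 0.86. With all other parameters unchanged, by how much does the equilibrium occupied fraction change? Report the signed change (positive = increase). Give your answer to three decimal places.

Balance c(1−p*) = e gives e = 0.91×(1 − 0.86000) = 0.12740.
New p* = 0.7 − e/c = 0.7 − 0.10956/0.91000 = 0.57960.
Δp* = 0.57960 − 0.86000 = -0.28040.

-0.280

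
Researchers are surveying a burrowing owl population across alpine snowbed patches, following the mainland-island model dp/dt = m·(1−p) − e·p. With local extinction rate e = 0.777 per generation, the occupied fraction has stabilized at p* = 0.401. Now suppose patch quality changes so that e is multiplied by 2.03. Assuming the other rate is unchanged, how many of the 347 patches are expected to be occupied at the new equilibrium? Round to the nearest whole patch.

86

Balance m(1−p*) = e·p* gives m = e·p*/(1−p*) = 0.777×0.40100/0.59900 = 0.52016.
New p* = m/(m+e) = 0.52016/(0.52016+1.57731) = 0.24799.
Expected occupied = 347 × 0.24799 = 86.05 ≈ 86.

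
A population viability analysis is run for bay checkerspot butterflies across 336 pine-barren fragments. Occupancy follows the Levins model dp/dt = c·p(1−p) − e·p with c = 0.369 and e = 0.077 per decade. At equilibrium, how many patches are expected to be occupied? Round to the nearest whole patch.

p* = 1 − e/c = 1 − 0.077/0.369 = 0.7913.
Expected occupied patches = N × p* = 336 × 0.7913 = 265.89 ≈ 266.

266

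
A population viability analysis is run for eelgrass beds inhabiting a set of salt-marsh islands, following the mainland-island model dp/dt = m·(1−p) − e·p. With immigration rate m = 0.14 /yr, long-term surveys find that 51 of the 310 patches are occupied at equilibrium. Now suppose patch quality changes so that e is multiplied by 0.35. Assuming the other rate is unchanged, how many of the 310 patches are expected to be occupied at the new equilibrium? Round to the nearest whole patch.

Observed p* = 51/310 = 0.16452.
Balance m(1−p*) = e·p* gives e = m(1−p*)/p* = 0.14×0.83548/0.16452 = 0.71096.
New p* = m/(m+e) = 0.14000/(0.14000+0.24884) = 0.36005.
Expected occupied = 310 × 0.36005 = 111.62 ≈ 112.

112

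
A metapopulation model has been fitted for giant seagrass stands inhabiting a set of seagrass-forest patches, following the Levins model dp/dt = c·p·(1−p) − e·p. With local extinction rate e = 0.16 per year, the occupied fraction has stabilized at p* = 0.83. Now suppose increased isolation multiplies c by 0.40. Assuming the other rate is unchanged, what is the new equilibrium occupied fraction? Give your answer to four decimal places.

0.5750

Balance c(1−p*) = e gives c = e/(1 − 0.83000) = 0.16/0.17000 = 0.94118.
New p* = 1 − e/c = 1 − 0.16000/0.37647 = 0.57500.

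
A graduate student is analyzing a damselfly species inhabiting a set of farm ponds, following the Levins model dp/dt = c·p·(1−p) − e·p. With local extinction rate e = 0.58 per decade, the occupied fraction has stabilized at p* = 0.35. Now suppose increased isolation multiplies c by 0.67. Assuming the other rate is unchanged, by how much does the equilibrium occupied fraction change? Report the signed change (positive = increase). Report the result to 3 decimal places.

-0.320

Balance c(1−p*) = e gives c = e/(1 − 0.35000) = 0.58/0.65000 = 0.89231.
New p* = 1 − e/c = 1 − 0.58000/0.59785 = 0.02986.
Δp* = 0.02986 − 0.35000 = -0.32014.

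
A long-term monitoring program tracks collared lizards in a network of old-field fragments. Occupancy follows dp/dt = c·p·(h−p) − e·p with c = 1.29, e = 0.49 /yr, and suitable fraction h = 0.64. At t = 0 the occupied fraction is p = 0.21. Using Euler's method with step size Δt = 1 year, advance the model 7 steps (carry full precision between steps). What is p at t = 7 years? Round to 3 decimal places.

0.256

Update rule: p ← p + [c·p·(h−p) − e·p]·Δt with Δt = 1.
step 1: Δp = +0.01359, p = 0.22359
step 2: Δp = +0.01055, p = 0.23413
step 3: Δp = +0.00786, p = 0.24199
step 4: Δp = +0.00567, p = 0.24766
step 5: Δp = +0.00399, p = 0.25165
step 6: Δp = +0.00276, p = 0.25441
step 7: Δp = +0.00188, p = 0.25630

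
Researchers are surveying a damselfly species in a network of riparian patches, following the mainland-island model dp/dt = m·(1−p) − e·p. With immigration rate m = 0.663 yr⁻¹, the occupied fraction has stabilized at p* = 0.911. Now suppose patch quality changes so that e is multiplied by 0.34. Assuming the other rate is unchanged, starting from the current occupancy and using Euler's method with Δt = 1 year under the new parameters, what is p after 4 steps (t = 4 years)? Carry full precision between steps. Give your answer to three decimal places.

Balance m(1−p*) = e·p* gives e = m(1−p*)/p* = 0.663×0.08900/0.91100 = 0.06477.
Starting from p₀ = 0.91100; update p ← p + (dp/dt)·Δt with the new parameters.
t = 1: p = 0.91100 + (+0.03894) = 0.94994
t = 2: p = 0.94994 + (+0.01227) = 0.96221
t = 3: p = 0.96221 + (+0.00386) = 0.96608
t = 4: p = 0.96608 + (+0.00122) = 0.96729

0.967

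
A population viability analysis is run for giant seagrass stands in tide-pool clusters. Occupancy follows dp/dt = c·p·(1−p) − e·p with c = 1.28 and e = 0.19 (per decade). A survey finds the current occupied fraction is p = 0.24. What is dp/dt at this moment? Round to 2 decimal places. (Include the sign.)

Colonization term: c·p·(1−p) = 1.28×0.24×0.7600 = 0.23347.
Extinction term: e·p = 0.04560.
dp/dt = 0.23347 − 0.04560 = 0.18787.

0.19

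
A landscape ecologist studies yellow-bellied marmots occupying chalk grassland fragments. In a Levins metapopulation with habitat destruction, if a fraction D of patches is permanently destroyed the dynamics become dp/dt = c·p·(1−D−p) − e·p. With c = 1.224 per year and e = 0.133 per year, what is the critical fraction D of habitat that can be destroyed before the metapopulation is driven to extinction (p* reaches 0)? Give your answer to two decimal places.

The nontrivial equilibrium is p* = (1−D) − e/c; extinction occurs when this hits zero.
So D_crit = 1 − e/c = 1 − 0.133/1.224 = 1 − 0.1087 = 0.8913.
This equals the undisturbed p*, a classic result of Lande's extension.

0.89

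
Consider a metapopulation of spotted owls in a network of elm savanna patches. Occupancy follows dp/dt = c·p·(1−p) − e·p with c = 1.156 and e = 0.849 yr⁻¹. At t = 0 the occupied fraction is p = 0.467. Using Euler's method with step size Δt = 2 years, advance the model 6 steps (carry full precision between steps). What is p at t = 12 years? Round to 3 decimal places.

0.265

Update rule: p ← p + [c·p·(1−p) − e·p]·Δt with Δt = 2.
t = 2: p = 0.46700 + (-0.21748) = 0.24952
t = 4: p = 0.24952 + (+0.00926) = 0.25878
t = 6: p = 0.25878 + (+0.00406) = 0.26284
t = 8: p = 0.26284 + (+0.00166) = 0.26450
t = 10: p = 0.26450 + (+0.00065) = 0.26516
t = 12: p = 0.26516 + (+0.00025) = 0.26541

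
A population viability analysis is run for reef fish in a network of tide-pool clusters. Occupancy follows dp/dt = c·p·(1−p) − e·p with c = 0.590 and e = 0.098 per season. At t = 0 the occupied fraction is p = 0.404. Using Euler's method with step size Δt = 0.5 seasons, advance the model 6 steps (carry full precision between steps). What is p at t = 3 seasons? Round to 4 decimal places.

Update rule: p ← p + [c·p·(1−p) − e·p]·Δt with Δt = 0.5.
p: 0.40400 → 0.45524  (Δp = +0.05124)
p: 0.45524 → 0.50609  (Δp = +0.05085)
p: 0.50609 → 0.55503  (Δp = +0.04894)
p: 0.55503 → 0.60069  (Δp = +0.04566)
p: 0.60069 → 0.64201  (Δp = +0.04133)
p: 0.64201 → 0.67836  (Δp = +0.03634)

0.6784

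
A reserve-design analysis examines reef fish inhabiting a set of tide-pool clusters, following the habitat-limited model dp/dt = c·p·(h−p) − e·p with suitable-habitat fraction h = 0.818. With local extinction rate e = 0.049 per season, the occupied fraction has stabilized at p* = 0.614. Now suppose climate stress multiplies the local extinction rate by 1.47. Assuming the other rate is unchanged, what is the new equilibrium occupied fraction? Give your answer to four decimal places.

Balance c(h−p*) = e gives c = e/(0.818 − 0.61400) = 0.049/0.20400 = 0.24020.
New p* = 0.818 − e/c = 0.818 − 0.07203/0.24020 = 0.51812.

0.5181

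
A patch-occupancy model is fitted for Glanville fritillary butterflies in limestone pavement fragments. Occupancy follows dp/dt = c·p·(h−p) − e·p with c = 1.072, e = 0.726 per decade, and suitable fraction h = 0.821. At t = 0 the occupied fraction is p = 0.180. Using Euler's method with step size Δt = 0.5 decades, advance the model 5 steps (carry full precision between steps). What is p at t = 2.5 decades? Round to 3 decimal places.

0.166

Update rule: p ← p + [c·p·(h−p) − e·p]·Δt with Δt = 0.5.
step 1: Δp = -0.00350, p = 0.17650
step 2: Δp = -0.00310, p = 0.17341
step 3: Δp = -0.00276, p = 0.17065
step 4: Δp = -0.00246, p = 0.16819
step 5: Δp = -0.00220, p = 0.16599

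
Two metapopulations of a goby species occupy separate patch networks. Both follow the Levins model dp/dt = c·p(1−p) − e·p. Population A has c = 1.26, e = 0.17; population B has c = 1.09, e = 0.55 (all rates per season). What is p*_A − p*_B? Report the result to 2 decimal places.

0.37

A: p*_A = 1 − 0.17/1.26 = 0.8651.
B: p*_B = 1 − 0.55/1.09 = 0.4954.
p*_A − p*_B = 0.8651 − 0.4954 = 0.3697.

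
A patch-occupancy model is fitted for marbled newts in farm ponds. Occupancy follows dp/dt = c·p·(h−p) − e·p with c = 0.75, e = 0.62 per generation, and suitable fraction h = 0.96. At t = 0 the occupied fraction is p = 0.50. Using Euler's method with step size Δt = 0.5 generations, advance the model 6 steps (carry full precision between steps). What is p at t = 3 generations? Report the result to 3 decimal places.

0.279

Update rule: p ← p + [c·p·(h−p) − e·p]·Δt with Δt = 0.5.
step 1: Δp = -0.06875, p = 0.43125
step 2: Δp = -0.04818, p = 0.38307
step 3: Δp = -0.03588, p = 0.34720
step 4: Δp = -0.02784, p = 0.31935
step 5: Δp = -0.02228, p = 0.29707
step 6: Δp = -0.01824, p = 0.27883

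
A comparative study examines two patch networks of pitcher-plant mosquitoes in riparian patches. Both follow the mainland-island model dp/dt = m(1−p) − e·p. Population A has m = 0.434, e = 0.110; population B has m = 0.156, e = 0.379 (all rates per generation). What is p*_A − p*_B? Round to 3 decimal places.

A: p*_A = m/(m+e) = 0.434/0.5440 = 0.7978.
B: p*_B = 0.156/0.5350 = 0.2916.
p*_A − p*_B = 0.7978 − 0.2916 = 0.5062.

0.506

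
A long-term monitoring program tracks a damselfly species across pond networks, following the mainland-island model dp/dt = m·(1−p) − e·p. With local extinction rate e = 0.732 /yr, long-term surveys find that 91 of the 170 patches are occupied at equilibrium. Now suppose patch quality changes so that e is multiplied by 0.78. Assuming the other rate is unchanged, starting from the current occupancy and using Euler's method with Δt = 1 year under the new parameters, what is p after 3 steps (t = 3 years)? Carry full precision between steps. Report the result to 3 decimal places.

Observed p* = 91/170 = 0.53529.
Balance m(1−p*) = e·p* gives m = e·p*/(1−p*) = 0.732×0.53529/0.46471 = 0.84319.
Starting from p₀ = 0.53529; update p ← p + (dp/dt)·Δt with the new parameters.
t = 1: p = 0.53529 + (+0.08620) = 0.62150
t = 2: p = 0.62150 + (-0.03570) = 0.58580
t = 3: p = 0.58580 + (+0.01479) = 0.60058

0.601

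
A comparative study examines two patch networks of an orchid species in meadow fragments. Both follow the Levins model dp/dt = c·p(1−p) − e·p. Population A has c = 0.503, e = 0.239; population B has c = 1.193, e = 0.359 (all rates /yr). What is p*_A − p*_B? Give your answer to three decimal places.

A: p*_A = 1 − 0.239/0.503 = 0.5249.
B: p*_B = 1 − 0.359/1.193 = 0.6991.
p*_A − p*_B = 0.5249 − 0.6991 = -0.1742.

-0.174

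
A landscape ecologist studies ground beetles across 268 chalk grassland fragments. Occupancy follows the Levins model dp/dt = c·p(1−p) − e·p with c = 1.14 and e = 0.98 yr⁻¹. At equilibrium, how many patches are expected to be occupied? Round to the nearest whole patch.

38

p* = 1 − e/c = 1 − 0.98/1.14 = 0.1404.
Expected occupied patches = N × p* = 268 × 0.1404 = 37.61 ≈ 38.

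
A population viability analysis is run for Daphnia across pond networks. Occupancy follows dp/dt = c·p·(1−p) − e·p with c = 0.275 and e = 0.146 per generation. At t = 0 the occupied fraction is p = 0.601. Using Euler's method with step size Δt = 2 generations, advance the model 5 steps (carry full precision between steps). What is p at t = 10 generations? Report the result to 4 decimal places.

Update rule: p ← p + [c·p·(1−p) − e·p]·Δt with Δt = 2.
t = 2: p = 0.60100 + (-0.04360) = 0.55740
t = 4: p = 0.55740 + (-0.02707) = 0.53033
t = 6: p = 0.53033 + (-0.01786) = 0.51246
t = 8: p = 0.51246 + (-0.01223) = 0.50024
t = 10: p = 0.50024 + (-0.00857) = 0.49167

0.4917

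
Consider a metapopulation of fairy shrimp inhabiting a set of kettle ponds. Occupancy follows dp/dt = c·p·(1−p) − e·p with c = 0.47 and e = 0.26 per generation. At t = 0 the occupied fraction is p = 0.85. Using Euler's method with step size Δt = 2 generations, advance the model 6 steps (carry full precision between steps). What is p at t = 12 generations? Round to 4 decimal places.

Update rule: p ← p + [c·p·(1−p) − e·p]·Δt with Δt = 2.
p: 0.85000 → 0.52785  (Δp = -0.32215)
p: 0.52785 → 0.48764  (Δp = -0.04021)
p: 0.48764 → 0.46892  (Δp = -0.01872)
p: 0.46892 → 0.45918  (Δp = -0.00975)
p: 0.45918 → 0.45384  (Δp = -0.00534)
p: 0.45384 → 0.45084  (Δp = -0.00300)

0.4508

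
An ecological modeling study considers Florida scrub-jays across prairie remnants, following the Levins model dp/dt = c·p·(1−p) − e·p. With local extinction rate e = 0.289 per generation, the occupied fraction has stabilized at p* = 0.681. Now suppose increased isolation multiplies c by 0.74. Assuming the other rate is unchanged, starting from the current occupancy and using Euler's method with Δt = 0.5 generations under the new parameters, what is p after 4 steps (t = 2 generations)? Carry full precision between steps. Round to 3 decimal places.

0.611

Balance c(1−p*) = e gives c = e/(1 − 0.68100) = 0.289/0.31900 = 0.90596.
Starting from p₀ = 0.68100; update p ← p + (dp/dt)·Δt with the new parameters.
p: 0.68100 → 0.65541  (Δp = -0.02559)
p: 0.65541 → 0.63641  (Δp = -0.01900)
p: 0.63641 → 0.62201  (Δp = -0.01440)
p: 0.62201 → 0.61094  (Δp = -0.01107)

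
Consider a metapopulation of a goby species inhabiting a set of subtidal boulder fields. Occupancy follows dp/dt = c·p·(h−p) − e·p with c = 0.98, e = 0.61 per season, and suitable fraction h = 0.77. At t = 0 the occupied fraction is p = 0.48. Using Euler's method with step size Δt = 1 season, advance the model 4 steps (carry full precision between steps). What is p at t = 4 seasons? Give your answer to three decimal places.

Update rule: p ← p + [c·p·(h−p) − e·p]·Δt with Δt = 1.
step 1: Δp = -0.15638, p = 0.32362
step 2: Δp = -0.05584, p = 0.26778
step 3: Δp = -0.03155, p = 0.23623
step 4: Δp = -0.02053, p = 0.21570

0.216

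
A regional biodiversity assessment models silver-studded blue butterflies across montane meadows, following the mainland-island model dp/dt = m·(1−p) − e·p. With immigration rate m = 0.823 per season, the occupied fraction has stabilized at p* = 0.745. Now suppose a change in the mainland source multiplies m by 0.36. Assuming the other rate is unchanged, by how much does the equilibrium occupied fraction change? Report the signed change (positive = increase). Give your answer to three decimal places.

Balance m(1−p*) = e·p* gives e = m(1−p*)/p* = 0.823×0.25500/0.74500 = 0.28170.
New p* = m/(m+e) = 0.29628/(0.29628+0.28170) = 0.51261.
Δp* = 0.51261 − 0.74500 = -0.23239.

-0.232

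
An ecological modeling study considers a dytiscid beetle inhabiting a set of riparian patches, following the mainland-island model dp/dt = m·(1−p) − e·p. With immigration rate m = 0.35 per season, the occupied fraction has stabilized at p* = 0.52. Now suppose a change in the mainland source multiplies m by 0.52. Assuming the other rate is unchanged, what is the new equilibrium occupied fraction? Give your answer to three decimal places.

0.360

Balance m(1−p*) = e·p* gives e = m(1−p*)/p* = 0.35×0.48000/0.52000 = 0.32308.
New p* = m/(m+e) = 0.18200/(0.18200+0.32308) = 0.36034.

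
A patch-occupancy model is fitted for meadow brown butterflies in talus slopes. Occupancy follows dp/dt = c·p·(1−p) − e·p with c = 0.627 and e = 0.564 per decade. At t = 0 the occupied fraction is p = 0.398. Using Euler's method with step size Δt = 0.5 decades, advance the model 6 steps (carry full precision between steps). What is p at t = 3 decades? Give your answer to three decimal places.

Update rule: p ← p + [c·p·(1−p) − e·p]·Δt with Δt = 0.5.
p: 0.39800 → 0.36088  (Δp = -0.03712)
p: 0.36088 → 0.33142  (Δp = -0.02946)
p: 0.33142 → 0.30742  (Δp = -0.02399)
p: 0.30742 → 0.28748  (Δp = -0.01994)
p: 0.28748 → 0.27062  (Δp = -0.01685)
p: 0.27062 → 0.25619  (Δp = -0.01444)

0.256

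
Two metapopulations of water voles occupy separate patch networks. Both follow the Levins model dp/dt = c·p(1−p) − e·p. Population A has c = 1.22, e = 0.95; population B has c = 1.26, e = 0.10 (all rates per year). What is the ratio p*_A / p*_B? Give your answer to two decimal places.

0.24

A: p*_A = 1 − 0.95/1.22 = 0.2213.
B: p*_B = 1 − 0.10/1.26 = 0.9206.
p*_A / p*_B = 0.2213/0.9206 = 0.2404.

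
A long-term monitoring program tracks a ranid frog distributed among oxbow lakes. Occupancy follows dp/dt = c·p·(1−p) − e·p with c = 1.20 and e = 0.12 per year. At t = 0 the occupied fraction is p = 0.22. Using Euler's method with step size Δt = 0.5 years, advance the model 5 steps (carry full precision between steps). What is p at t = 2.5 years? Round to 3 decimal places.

Update rule: p ← p + [c·p·(1−p) − e·p]·Δt with Δt = 0.5.
  1  |  dp/dt·Δt = +0.089760  |  p_1 = 0.309760
  2  |  dp/dt·Δt = +0.109700  |  p_2 = 0.419460
  3  |  dp/dt·Δt = +0.120940  |  p_3 = 0.540400
  4  |  dp/dt·Δt = +0.116597  |  p_4 = 0.656997
  5  |  dp/dt·Δt = +0.095791  |  p_5 = 0.752788

0.753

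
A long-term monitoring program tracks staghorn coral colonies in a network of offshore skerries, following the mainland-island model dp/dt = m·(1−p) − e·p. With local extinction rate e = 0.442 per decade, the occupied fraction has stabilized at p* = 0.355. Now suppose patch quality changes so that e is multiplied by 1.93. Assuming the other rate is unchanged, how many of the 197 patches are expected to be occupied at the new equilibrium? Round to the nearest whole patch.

44

Balance m(1−p*) = e·p* gives m = e·p*/(1−p*) = 0.442×0.35500/0.64500 = 0.24327.
New p* = m/(m+e) = 0.24327/(0.24327+0.85306) = 0.22189.
Expected occupied = 197 × 0.22189 = 43.71 ≈ 44.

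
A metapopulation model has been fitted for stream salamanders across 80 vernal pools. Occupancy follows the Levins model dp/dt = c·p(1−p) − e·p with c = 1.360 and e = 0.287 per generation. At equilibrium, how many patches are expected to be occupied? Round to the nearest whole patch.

p* = 1 − e/c = 1 − 0.287/1.360 = 0.7890.
Expected occupied patches = N × p* = 80 × 0.7890 = 63.12 ≈ 63.

63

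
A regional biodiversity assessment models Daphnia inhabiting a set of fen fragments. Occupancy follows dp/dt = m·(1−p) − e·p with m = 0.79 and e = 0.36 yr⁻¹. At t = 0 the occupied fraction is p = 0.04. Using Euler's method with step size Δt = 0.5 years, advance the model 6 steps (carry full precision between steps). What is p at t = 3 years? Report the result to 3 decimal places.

Update rule: p ← p + [m·(1−p) − e·p]·Δt with Δt = 0.5.
  1  |  dp/dt·Δt = +0.372000  |  p_1 = 0.412000
  2  |  dp/dt·Δt = +0.158100  |  p_2 = 0.570100
  3  |  dp/dt·Δt = +0.067192  |  p_3 = 0.637293
  4  |  dp/dt·Δt = +0.028557  |  p_4 = 0.665849
  5  |  dp/dt·Δt = +0.012137  |  p_5 = 0.677986
  6  |  dp/dt·Δt = +0.005158  |  p_6 = 0.683144

0.683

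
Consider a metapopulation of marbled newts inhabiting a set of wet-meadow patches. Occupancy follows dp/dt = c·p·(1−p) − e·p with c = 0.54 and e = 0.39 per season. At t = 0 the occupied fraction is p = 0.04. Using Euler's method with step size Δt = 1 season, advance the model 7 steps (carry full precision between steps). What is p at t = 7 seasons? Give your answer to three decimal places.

Update rule: p ← p + [c·p·(1−p) − e·p]·Δt with Δt = 1.
t = 1: p = 0.04000 + (+0.00514) = 0.04514
t = 2: p = 0.04514 + (+0.00567) = 0.05081
t = 3: p = 0.05081 + (+0.00623) = 0.05703
t = 4: p = 0.05703 + (+0.00680) = 0.06383
t = 5: p = 0.06383 + (+0.00737) = 0.07121
t = 6: p = 0.07121 + (+0.00794) = 0.07915
t = 7: p = 0.07915 + (+0.00849) = 0.08764

0.088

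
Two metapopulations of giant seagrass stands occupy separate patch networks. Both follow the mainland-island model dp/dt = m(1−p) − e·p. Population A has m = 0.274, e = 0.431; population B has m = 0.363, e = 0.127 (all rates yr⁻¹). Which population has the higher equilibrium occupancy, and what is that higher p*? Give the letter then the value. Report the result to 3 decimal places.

B, 0.741

A: p*_A = m/(m+e) = 0.274/0.7050 = 0.3887.
B: p*_B = 0.363/0.4900 = 0.7408.
B is higher at 0.7408.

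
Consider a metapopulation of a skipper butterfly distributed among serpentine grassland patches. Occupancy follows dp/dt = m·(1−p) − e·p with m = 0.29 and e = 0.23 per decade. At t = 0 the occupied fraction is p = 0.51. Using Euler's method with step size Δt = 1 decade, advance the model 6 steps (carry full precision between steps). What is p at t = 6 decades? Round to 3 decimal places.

0.557

Update rule: p ← p + [m·(1−p) − e·p]·Δt with Δt = 1.
t = 1: p = 0.51000 + (+0.02480) = 0.53480
t = 2: p = 0.53480 + (+0.01190) = 0.54670
t = 3: p = 0.54670 + (+0.00571) = 0.55242
t = 4: p = 0.55242 + (+0.00274) = 0.55516
t = 5: p = 0.55516 + (+0.00132) = 0.55648
t = 6: p = 0.55648 + (+0.00063) = 0.55711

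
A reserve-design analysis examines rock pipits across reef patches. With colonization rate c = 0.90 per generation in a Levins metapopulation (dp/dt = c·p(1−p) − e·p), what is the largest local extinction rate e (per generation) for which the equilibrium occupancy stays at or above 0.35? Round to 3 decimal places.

0.585

1 − e/c ≥ 0.35 ⇒ e ≤ c(1 − 0.35) = 0.90 × 0.6500.
e_max = 0.5850.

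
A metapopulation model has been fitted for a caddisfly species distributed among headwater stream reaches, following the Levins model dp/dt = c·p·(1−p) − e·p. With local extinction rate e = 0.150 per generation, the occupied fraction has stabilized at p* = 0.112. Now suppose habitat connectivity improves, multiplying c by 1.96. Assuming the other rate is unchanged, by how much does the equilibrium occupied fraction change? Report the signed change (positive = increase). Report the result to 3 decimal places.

Balance c(1−p*) = e gives c = e/(1 − 0.11200) = 0.150/0.88800 = 0.16892.
New p* = 1 − e/c = 1 − 0.15000/0.33108 = 0.54694.
Δp* = 0.54694 − 0.11200 = +0.43494.

0.435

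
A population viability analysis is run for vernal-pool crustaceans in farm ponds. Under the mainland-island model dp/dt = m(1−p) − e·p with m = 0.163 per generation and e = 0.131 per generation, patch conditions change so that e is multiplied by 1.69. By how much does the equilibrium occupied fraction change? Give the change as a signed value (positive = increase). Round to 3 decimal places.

-0.130

Before: p* = 0.163/(0.163+0.131) = 0.5544.
After: m = 0.163, e = 0.22139; p* = 0.163/0.3844 = 0.4240.
Δp* = 0.4240 − 0.5544 = -0.1304.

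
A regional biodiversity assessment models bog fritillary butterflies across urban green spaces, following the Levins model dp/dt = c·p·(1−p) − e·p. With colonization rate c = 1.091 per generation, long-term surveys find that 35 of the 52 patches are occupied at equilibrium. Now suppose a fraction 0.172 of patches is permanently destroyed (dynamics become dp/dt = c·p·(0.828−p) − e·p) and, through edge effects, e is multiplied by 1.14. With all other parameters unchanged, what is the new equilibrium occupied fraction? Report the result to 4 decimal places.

Observed p* = 35/52 = 0.67308.
Balance c(1−p*) = e gives e = 1.091×(1 − 0.67308) = 0.35667.
New p* = 0.828 − e/c = 0.828 − 0.40660/1.09100 = 0.45531.

0.4553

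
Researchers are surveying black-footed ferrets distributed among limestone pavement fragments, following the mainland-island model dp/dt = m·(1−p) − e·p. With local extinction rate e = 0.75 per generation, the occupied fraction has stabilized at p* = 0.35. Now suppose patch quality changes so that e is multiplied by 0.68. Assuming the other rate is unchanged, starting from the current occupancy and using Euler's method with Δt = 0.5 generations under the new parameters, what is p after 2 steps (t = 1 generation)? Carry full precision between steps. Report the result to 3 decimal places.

0.415

Balance m(1−p*) = e·p* gives m = e·p*/(1−p*) = 0.75×0.35000/0.65000 = 0.40385.
Starting from p₀ = 0.35000; update p ← p + (dp/dt)·Δt with the new parameters.
p: 0.35000 → 0.39200  (Δp = +0.04200)
p: 0.39200 → 0.41481  (Δp = +0.02281)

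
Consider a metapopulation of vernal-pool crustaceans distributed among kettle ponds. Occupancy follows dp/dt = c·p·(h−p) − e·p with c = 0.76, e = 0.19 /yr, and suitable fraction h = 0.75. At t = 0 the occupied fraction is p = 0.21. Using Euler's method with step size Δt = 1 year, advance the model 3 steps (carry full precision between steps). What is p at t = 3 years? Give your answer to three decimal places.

0.349

Update rule: p ← p + [c·p·(h−p) − e·p]·Δt with Δt = 1.
t = 1: p = 0.21000 + (+0.04628) = 0.25628
t = 2: p = 0.25628 + (+0.04747) = 0.30375
t = 3: p = 0.30375 + (+0.04530) = 0.34906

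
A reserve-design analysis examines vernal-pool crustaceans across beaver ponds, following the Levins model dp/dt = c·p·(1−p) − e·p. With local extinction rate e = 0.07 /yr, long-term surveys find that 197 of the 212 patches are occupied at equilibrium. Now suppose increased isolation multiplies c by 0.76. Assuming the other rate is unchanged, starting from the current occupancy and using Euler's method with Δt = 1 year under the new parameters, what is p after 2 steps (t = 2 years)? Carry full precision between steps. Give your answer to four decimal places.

0.9090

Observed p* = 197/212 = 0.92925.
Balance c(1−p*) = e gives c = e/(1 − 0.92925) = 0.07/0.07075 = 0.98933.
Starting from p₀ = 0.92925; update p ← p + (dp/dt)·Δt with the new parameters.
t = 1: p = 0.92925 + (-0.01561) = 0.91363
t = 2: p = 0.91363 + (-0.00462) = 0.90901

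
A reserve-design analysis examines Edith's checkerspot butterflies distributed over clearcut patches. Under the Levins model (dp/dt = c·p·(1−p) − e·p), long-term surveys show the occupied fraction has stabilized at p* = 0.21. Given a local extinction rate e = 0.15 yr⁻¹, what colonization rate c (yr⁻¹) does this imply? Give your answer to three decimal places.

0.190

At equilibrium c(1−p*) = e, so c = e/(1−p*).
c = 0.15/(1 − 0.21) = 0.15/0.7900 = 0.1899.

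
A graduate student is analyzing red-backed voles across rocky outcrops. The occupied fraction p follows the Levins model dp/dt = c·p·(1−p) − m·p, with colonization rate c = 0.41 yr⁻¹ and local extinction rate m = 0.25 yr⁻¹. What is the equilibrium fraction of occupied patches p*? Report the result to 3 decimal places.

0.390

Setting dp/dt = 0 and dividing through by p* gives c·(1−p*) = m.
So p* = 1 − m/c = 1 − 0.25/0.41 = 1 − 0.6098 = 0.3902.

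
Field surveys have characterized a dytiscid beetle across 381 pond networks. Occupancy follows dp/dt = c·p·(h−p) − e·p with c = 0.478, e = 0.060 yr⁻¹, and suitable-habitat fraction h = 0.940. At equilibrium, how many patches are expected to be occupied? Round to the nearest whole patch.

p* = h − e/c = 0.940 − 0.1255 = 0.8145.
Expected occupied patches = N × p* = 381 × 0.8145 = 310.32 ≈ 310.

310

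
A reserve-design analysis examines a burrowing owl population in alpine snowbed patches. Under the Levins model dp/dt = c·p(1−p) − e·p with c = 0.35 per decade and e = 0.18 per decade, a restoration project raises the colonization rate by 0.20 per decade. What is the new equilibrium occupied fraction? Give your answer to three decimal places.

Before: p* = 1 − 0.18/0.35 = 0.4857.
After the change, c = 0.55, e = 0.18, so p* = 1 − 0.18/0.55 = 0.6727.

0.673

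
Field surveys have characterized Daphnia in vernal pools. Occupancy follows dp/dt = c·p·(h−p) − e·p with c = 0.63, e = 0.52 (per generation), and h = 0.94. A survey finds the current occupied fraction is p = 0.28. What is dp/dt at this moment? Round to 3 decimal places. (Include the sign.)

-0.029

Colonization term: c·p·(h−p) = 0.63×0.28×0.6600 = 0.11642.
Extinction term: e·p = 0.14560.
dp/dt = 0.11642 − 0.14560 = -0.02918.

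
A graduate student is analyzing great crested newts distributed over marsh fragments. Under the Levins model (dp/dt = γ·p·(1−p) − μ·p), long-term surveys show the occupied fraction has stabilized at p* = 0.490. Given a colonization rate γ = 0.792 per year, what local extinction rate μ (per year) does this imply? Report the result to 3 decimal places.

At equilibrium γ(1−p*) = μ.
μ = 0.792 × (1 − 0.490) = 0.792 × 0.5100 = 0.4039.

0.404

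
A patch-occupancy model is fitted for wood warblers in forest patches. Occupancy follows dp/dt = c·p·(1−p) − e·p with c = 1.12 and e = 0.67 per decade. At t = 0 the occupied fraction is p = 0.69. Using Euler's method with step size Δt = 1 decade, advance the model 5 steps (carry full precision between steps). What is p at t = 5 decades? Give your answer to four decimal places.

Update rule: p ← p + [c·p·(1−p) − e·p]·Δt with Δt = 1.
  1  |  dp/dt·Δt = -0.222732  |  p_1 = 0.467268
  2  |  dp/dt·Δt = -0.034270  |  p_2 = 0.432998
  3  |  dp/dt·Δt = -0.015137  |  p_3 = 0.417862
  4  |  dp/dt·Δt = -0.007524  |  p_4 = 0.410338
  5  |  dp/dt·Δt = -0.003930  |  p_5 = 0.406408

0.4064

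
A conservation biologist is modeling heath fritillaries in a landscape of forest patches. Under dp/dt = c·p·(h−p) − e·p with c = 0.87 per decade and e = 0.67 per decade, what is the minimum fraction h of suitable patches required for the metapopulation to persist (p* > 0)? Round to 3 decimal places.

p* = h − e/c is positive only when h > e/c.
h_min = e/c = 0.67/0.87 = 0.7701.

0.770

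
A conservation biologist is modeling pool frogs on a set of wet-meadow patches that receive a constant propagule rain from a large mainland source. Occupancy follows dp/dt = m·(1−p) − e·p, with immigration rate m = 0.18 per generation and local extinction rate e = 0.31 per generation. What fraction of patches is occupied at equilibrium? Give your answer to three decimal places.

At equilibrium the propagule rain into empty patches balances local extinction: m(1−p*) = e·p*.
p* = m/(m+e) = 0.18/(0.18+0.31) = 0.18/0.4900 = 0.3673.

0.367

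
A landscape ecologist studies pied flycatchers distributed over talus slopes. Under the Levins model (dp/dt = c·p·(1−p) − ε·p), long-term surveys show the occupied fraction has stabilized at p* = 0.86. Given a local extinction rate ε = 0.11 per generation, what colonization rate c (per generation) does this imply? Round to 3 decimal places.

At equilibrium c(1−p*) = ε, so c = ε/(1−p*).
c = 0.11/(1 − 0.86) = 0.11/0.1400 = 0.7857.

0.786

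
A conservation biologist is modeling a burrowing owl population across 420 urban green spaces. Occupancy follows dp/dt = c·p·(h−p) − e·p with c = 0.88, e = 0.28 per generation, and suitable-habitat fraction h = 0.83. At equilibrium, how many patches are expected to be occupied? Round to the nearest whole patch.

p* = h − e/c = 0.83 − 0.3182 = 0.5118.
Expected occupied patches = N × p* = 420 × 0.5118 = 214.96 ≈ 215.

215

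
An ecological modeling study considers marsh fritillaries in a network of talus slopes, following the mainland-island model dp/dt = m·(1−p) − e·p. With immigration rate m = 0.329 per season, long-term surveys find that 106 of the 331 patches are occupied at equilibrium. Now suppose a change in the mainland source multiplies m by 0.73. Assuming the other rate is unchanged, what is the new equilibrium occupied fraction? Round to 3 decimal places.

0.256

Observed p* = 106/331 = 0.32024.
Balance m(1−p*) = e·p* gives e = m(1−p*)/p* = 0.329×0.67976/0.32024 = 0.69835.
New p* = m/(m+e) = 0.24017/(0.24017+0.69835) = 0.25590.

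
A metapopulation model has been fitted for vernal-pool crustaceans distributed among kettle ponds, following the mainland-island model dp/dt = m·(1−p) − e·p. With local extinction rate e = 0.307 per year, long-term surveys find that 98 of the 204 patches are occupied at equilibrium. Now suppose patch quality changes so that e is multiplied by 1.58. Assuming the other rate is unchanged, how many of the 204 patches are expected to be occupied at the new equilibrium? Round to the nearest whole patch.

75

Observed p* = 98/204 = 0.48039.
Balance m(1−p*) = e·p* gives m = e·p*/(1−p*) = 0.307×0.48039/0.51961 = 0.28383.
New p* = m/(m+e) = 0.28383/(0.28383+0.48506) = 0.36914.
Expected occupied = 204 × 0.36914 = 75.30 ≈ 75.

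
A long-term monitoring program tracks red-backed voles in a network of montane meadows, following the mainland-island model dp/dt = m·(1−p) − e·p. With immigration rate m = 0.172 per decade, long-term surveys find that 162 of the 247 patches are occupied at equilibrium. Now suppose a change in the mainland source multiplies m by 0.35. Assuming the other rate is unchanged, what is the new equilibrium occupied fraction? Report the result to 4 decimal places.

Observed p* = 162/247 = 0.65587.
Balance m(1−p*) = e·p* gives e = m(1−p*)/p* = 0.172×0.34413/0.65587 = 0.09025.
New p* = m/(m+e) = 0.06020/(0.06020+0.09025) = 0.40013.

0.4001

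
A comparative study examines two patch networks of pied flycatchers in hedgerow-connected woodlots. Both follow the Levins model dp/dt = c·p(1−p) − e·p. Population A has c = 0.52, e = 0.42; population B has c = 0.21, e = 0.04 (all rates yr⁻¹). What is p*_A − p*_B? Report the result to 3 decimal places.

-0.617

A: p*_A = 1 − 0.42/0.52 = 0.1923.
B: p*_B = 1 − 0.04/0.21 = 0.8095.
p*_A − p*_B = 0.1923 − 0.8095 = -0.6172.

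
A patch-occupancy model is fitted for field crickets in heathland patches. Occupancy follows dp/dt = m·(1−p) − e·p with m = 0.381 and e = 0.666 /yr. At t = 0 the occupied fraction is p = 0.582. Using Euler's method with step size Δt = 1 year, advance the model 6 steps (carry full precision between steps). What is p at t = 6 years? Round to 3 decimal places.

Update rule: p ← p + [m·(1−p) − e·p]·Δt with Δt = 1.
p: 0.58200 → 0.35365  (Δp = -0.22835)
p: 0.35365 → 0.36438  (Δp = +0.01073)
p: 0.36438 → 0.36387  (Δp = -0.00050)
p: 0.36387 → 0.36390  (Δp = +0.00002)
p: 0.36390 → 0.36390  (Δp = -0.00000)
p: 0.36390 → 0.36390  (Δp = +0.00000)

0.364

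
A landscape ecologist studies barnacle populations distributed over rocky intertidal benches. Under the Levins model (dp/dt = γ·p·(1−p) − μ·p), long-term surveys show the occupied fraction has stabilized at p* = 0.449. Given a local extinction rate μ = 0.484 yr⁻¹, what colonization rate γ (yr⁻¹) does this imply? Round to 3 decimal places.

At equilibrium γ(1−p*) = μ, so γ = μ/(1−p*).
γ = 0.484/(1 − 0.449) = 0.484/0.5510 = 0.8784.

0.878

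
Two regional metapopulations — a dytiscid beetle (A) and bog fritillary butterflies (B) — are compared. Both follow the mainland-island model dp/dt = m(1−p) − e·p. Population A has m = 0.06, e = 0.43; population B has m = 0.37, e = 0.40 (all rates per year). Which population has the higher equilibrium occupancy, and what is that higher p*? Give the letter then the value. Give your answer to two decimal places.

B, 0.48

A: p*_A = m/(m+e) = 0.06/0.4900 = 0.1224.
B: p*_B = 0.37/0.7700 = 0.4805.
B is higher at 0.4805.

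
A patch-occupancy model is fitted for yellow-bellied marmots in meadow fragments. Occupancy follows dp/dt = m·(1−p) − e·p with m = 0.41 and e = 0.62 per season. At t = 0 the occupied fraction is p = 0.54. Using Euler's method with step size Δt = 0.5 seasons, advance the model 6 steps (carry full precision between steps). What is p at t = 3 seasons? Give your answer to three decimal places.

Update rule: p ← p + [m·(1−p) − e·p]·Δt with Δt = 0.5.
step 1: Δp = -0.07310, p = 0.46690
step 2: Δp = -0.03545, p = 0.43145
step 3: Δp = -0.01719, p = 0.41425
step 4: Δp = -0.00834, p = 0.40591
step 5: Δp = -0.00404, p = 0.40187
step 6: Δp = -0.00196, p = 0.39991

0.400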